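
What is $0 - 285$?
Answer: $-285$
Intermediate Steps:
$0 - 285 = -285$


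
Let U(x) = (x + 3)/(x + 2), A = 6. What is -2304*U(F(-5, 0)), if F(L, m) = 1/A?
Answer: -43776/13 ≈ -3367.4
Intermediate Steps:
F(L, m) = ⅙ (F(L, m) = 1/6 = ⅙)
U(x) = (3 + x)/(2 + x)
-2304*U(F(-5, 0)) = -2304*(3 + ⅙)/(2 + ⅙) = -2304*19/(13/6*6) = -13824*19/(13*6) = -2304*19/13 = -43776/13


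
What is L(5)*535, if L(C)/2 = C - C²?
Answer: -21400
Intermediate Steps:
L(C) = -2*C² + 2*C (L(C) = 2*(C - C²) = -2*C² + 2*C)
L(5)*535 = (2*5*(1 - 1*5))*535 = (2*5*(1 - 5))*535 = (2*5*(-4))*535 = -40*535 = -21400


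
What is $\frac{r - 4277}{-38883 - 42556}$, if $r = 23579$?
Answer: $- \frac{19302}{81439} \approx -0.23701$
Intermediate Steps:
$\frac{r - 4277}{-38883 - 42556} = \frac{23579 - 4277}{-38883 - 42556} = \frac{23579 + \left(-5312 + 1035\right)}{-81439} = \left(23579 - 4277\right) \left(- \frac{1}{81439}\right) = 19302 \left(- \frac{1}{81439}\right) = - \frac{19302}{81439}$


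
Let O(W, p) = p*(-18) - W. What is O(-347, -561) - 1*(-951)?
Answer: 11396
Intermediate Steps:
O(W, p) = -W - 18*p (O(W, p) = -18*p - W = -W - 18*p)
O(-347, -561) - 1*(-951) = (-1*(-347) - 18*(-561)) - 1*(-951) = (347 + 10098) + 951 = 10445 + 951 = 11396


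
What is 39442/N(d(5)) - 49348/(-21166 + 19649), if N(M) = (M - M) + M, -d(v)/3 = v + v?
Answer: -29176537/22755 ≈ -1282.2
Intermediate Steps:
d(v) = -6*v (d(v) = -3*(v + v) = -6*v)
N(M) = M (N(M) = 0 + M = M)
39442/N(d(5)) - 49348/(-21166 + 19649) = 39442/((-6*5)) - 49348/(-21166 + 19649) = 39442/(-30) - 49348/(-1517) = 39442*(-1/30) - 49348*(-1/1517) = -19721/15 + 49348/1517 = -29176537/22755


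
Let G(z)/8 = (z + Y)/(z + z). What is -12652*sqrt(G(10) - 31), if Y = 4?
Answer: -12652*I*sqrt(635)/5 ≈ -63764.0*I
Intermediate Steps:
G(z) = 4*(4 + z)/z (G(z) = 8*((z + 4)/(z + z)) = 8*((4 + z)/((2*z))) = 8*((4 + z)*(1/(2*z))) = 8*((4 + z)/(2*z)) = 4*(4 + z)/z)
-12652*sqrt(G(10) - 31) = -12652*sqrt((4 + 16/10) - 31) = -12652*sqrt((4 + 16*(1/10)) - 31) = -12652*sqrt((4 + 8/5) - 31) = -12652*sqrt(28/5 - 31) = -12652*I*sqrt(635)/5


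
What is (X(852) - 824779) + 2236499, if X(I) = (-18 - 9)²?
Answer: 1412449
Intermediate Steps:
X(I) = 729 (X(I) = (-27)² = 729)
(X(852) - 824779) + 2236499 = (729 - 824779) + 2236499 = -824050 + 2236499 = 1412449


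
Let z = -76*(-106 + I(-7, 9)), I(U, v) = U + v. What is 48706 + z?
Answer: 56610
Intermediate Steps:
z = 7904 (z = -76*(-106 + (-7 + 9)) = -76*(-106 + 2) = -76*(-104) = 7904)
48706 + z = 48706 + 7904 = 56610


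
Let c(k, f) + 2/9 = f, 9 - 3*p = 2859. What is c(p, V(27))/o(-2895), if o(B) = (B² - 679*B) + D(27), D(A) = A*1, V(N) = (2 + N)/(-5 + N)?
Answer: 217/2048657886 ≈ 1.0592e-7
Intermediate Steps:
p = -950 (p = 3 - ⅓*2859 = 3 - 953 = -950)
V(N) = (2 + N)/(-5 + N)
D(A) = A
c(k, f) = -2/9 + f
o(B) = 27 + B² - 679*B (o(B) = (B² - 679*B) + 27 = 27 + B² - 679*B)
c(p, V(27))/o(-2895) = (-2/9 + (2 + 27)/(-5 + 27))/(27 + (-2895)² - 679*(-2895)) = (-2/9 + 29/22)/(27 + 8381025 + 1965705) = (-2/9 + (1/22)*29)/10346757 = (-2/9 + 29/22)*(1/10346757) = (217/198)*(1/10346757) = 217/2048657886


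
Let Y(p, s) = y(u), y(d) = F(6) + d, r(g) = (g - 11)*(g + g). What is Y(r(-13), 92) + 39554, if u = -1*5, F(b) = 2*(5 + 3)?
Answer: 39565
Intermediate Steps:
F(b) = 16 (F(b) = 2*8 = 16)
r(g) = 2*g*(-11 + g) (r(g) = (-11 + g)*(2*g) = 2*g*(-11 + g))
u = -5
y(d) = 16 + d
Y(p, s) = 11 (Y(p, s) = 16 - 5 = 11)
Y(r(-13), 92) + 39554 = 11 + 39554 = 39565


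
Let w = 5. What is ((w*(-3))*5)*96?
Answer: -7200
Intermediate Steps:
((w*(-3))*5)*96 = ((5*(-3))*5)*96 = -15*5*96 = -75*96 = -7200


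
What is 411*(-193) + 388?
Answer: -78935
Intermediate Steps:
411*(-193) + 388 = -79323 + 388 = -78935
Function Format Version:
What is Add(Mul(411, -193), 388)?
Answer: -78935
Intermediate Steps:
Add(Mul(411, -193), 388) = Add(-79323, 388) = -78935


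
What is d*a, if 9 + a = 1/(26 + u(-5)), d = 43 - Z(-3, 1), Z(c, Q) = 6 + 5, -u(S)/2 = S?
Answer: -2584/9 ≈ -287.11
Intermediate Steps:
u(S) = -2*S
Z(c, Q) = 11
d = 32 (d = 43 - 1*11 = 43 - 11 = 32)
a = -323/36 (a = -9 + 1/(26 - 2*(-5)) = -9 + 1/(26 + 10) = -9 + 1/36 = -323/36 ≈ -8.9722)
d*a = 32*(-323/36) = -2584/9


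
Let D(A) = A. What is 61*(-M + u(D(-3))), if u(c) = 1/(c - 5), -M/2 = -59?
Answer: -57645/8 ≈ -7205.6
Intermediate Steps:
M = 118 (M = -2*(-59) = 118)
u(c) = 1/(-5 + c)
61*(-M + u(D(-3))) = 61*(-1*118 + 1/(-5 - 3)) = 61*(-118 + 1/(-8)) = 61*(-118 - ⅛) = 61*(-945/8) = -57645/8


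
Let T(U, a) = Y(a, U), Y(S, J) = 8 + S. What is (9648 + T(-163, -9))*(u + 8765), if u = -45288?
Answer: -352337381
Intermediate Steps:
T(U, a) = 8 + a
(9648 + T(-163, -9))*(u + 8765) = (9648 + (8 - 9))*(-45288 + 8765) = (9648 - 1)*(-36523) = 9647*(-36523) = -352337381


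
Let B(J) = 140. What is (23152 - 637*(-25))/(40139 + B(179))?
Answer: 39077/40279 ≈ 0.97016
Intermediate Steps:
(23152 - 637*(-25))/(40139 + B(179)) = (23152 - 637*(-25))/(40139 + 140) = (23152 + 15925)/40279 = 39077*(1/40279) = 39077/40279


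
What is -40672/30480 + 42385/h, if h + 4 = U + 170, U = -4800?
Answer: -13217579/1261110 ≈ -10.481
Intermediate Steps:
h = -4634 (h = -4 + (-4800 + 170) = -4 - 4630 = -4634)
-40672/30480 + 42385/h = -40672/30480 + 42385/(-4634) = -40672*1/30480 + 42385*(-1/4634) = -2542/1905 - 6055/662 = -13217579/1261110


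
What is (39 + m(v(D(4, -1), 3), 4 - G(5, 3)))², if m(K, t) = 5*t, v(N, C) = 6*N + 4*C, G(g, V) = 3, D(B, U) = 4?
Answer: 1936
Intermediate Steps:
v(N, C) = 4*C + 6*N
(39 + m(v(D(4, -1), 3), 4 - G(5, 3)))² = (39 + 5*(4 - 1*3))² = (39 + 5*(4 - 3))² = (39 + 5*1)² = (39 + 5)² = 44² = 1936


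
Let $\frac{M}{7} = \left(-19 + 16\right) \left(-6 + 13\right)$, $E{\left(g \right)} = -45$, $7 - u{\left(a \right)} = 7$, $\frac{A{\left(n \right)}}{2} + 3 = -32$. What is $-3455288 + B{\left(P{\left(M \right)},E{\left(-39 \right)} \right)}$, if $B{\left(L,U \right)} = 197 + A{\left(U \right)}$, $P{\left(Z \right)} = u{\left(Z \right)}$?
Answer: $-3455161$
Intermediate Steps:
$A{\left(n \right)} = -70$ ($A{\left(n \right)} = -6 + 2 \left(-32\right) = -6 - 64 = -70$)
$u{\left(a \right)} = 0$ ($u{\left(a \right)} = 7 - 7 = 0$)
$M = -147$ ($M = 7 \left(-19 + 16\right) \left(-6 + 13\right) = 7 \left(\left(-3\right) 7\right) = 7 \left(-21\right) = -147$)
$P{\left(Z \right)} = 0$
$B{\left(L,U \right)} = 127$ ($B{\left(L,U \right)} = 197 - 70 = 127$)
$-3455288 + B{\left(P{\left(M \right)},E{\left(-39 \right)} \right)} = -3455288 + 127 = -3455161$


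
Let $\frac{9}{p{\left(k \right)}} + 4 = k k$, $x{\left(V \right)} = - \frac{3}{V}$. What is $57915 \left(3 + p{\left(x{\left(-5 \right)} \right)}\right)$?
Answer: $\frac{213840}{7} \approx 30549.0$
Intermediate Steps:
$p{\left(k \right)} = \frac{9}{-4 + k^{2}}$ ($p{\left(k \right)} = \frac{9}{-4 + k k} = \frac{9}{-4 + k^{2}}$)
$57915 \left(3 + p{\left(x{\left(-5 \right)} \right)}\right) = 57915 \left(3 + \frac{9}{-4 + \left(- \frac{3}{-5}\right)^{2}}\right) = 57915 \left(3 + \frac{9}{-4 + \left(\left(-3\right) \left(- \frac{1}{5}\right)\right)^{2}}\right) = 57915 \left(3 + \frac{9}{-4 + \left(\frac{3}{5}\right)^{2}}\right) = 57915 \left(3 + \frac{9}{-4 + \frac{9}{25}}\right) = 57915 \left(3 + \frac{9}{- \frac{91}{25}}\right) = 57915 \left(3 + 9 \left(- \frac{25}{91}\right)\right) = 57915 \left(3 - \frac{225}{91}\right) = 57915 \cdot \frac{48}{91} = \frac{213840}{7}$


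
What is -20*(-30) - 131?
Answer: 469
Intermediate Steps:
-20*(-30) - 131 = 600 - 131 = 469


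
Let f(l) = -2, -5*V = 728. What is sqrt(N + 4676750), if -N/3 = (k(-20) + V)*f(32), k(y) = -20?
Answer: 7*sqrt(2385590)/5 ≈ 2162.4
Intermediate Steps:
V = -728/5 (V = -1/5*728 = -728/5 ≈ -145.60)
N = -4968/5 (N = -3*(-20 - 728/5)*(-2) = -(-2484)*(-2)/5 = -3*1656/5 = -4968/5 ≈ -993.60)
sqrt(N + 4676750) = sqrt(-4968/5 + 4676750) = sqrt(23378782/5) = 7*sqrt(2385590)/5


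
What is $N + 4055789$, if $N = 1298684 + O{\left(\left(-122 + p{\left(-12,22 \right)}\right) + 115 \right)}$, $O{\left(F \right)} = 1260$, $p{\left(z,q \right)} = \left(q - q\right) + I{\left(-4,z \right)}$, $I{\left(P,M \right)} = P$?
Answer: $5355733$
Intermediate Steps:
$p{\left(z,q \right)} = -4$ ($p{\left(z,q \right)} = \left(q - q\right) - 4 = 0 - 4 = -4$)
$N = 1299944$ ($N = 1298684 + 1260 = 1299944$)
$N + 4055789 = 1299944 + 4055789 = 5355733$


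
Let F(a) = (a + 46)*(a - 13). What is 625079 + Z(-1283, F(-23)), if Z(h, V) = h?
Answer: 623796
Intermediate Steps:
F(a) = (-13 + a)*(46 + a) (F(a) = (46 + a)*(-13 + a) = (-13 + a)*(46 + a))
625079 + Z(-1283, F(-23)) = 625079 - 1283 = 623796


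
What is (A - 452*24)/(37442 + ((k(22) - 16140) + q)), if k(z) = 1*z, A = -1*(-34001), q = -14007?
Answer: 23153/7317 ≈ 3.1643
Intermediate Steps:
A = 34001
k(z) = z
(A - 452*24)/(37442 + ((k(22) - 16140) + q)) = (34001 - 452*24)/(37442 + ((22 - 16140) - 14007)) = (34001 - 10848)/(37442 + (-16118 - 14007)) = 23153/(37442 - 30125) = 23153/7317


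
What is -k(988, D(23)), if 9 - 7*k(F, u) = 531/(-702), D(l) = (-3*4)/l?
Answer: -761/546 ≈ -1.3938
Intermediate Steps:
D(l) = -12/l
k(F, u) = 761/546 (k(F, u) = 9/7 - 531/(7*(-702)) = 9/7 - 531*(-1)/(7*702) = 9/7 - 1/7*(-59/78) = 9/7 + 59/546 = 761/546)
-k(988, D(23)) = -1*761/546 = -761/546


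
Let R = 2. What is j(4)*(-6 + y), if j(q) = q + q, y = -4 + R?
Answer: -64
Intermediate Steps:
y = -2 (y = -4 + 2 = -2)
j(q) = 2*q
j(4)*(-6 + y) = (2*4)*(-6 - 2) = 8*(-8) = -64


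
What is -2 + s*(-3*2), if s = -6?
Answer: 34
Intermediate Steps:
-2 + s*(-3*2) = -2 - (-18)*2 = -2 - 6*(-6) = -2 + 36 = 34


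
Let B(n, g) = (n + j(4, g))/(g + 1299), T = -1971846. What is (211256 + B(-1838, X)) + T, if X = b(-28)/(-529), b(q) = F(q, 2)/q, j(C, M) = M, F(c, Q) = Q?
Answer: -16937584845277/9620395 ≈ -1.7606e+6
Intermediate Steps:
b(q) = 2/q
X = 1/7406 (X = (2/(-28))/(-529) = (2*(-1/28))*(-1/529) = -1/14*(-1/529) = 1/7406 ≈ 0.00013503)
B(n, g) = (g + n)/(1299 + g) (B(n, g) = (n + g)/(g + 1299) = (g + n)/(1299 + g))
(211256 + B(-1838, X)) + T = (211256 + (1/7406 - 1838)/(1299 + 1/7406)) - 1971846 = (211256 - 13612227/7406/(9620395/7406)) - 1971846 = (211256 + (7406/9620395)*(-13612227/7406)) - 1971846 = (211256 - 13612227/9620395) - 1971846 = 2032352553893/9620395 - 1971846 = -16937584845277/9620395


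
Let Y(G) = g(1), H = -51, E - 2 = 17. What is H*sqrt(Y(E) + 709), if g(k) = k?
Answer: -51*sqrt(710) ≈ -1358.9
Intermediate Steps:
E = 19 (E = 2 + 17 = 19)
Y(G) = 1
H*sqrt(Y(E) + 709) = -51*sqrt(1 + 709) = -51*sqrt(710)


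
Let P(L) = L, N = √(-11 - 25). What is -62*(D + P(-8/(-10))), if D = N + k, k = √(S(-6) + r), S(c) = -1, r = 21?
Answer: -248/5 - 372*I - 124*√5 ≈ -326.87 - 372.0*I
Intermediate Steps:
N = 6*I (N = √(-36) = 6*I ≈ 6.0*I)
k = 2*√5 (k = √(-1 + 21) = √20 = 2*√5 ≈ 4.4721)
D = 2*√5 + 6*I (D = 6*I + 2*√5 = 2*√5 + 6*I ≈ 4.4721 + 6.0*I)
-62*(D + P(-8/(-10))) = -62*((2*√5 + 6*I) - 8/(-10)) = -62*((2*√5 + 6*I) - 8*(-⅒)) = -62*((2*√5 + 6*I) + ⅘) = -62*(⅘ + 2*√5 + 6*I) = -248/5 - 372*I - 124*√5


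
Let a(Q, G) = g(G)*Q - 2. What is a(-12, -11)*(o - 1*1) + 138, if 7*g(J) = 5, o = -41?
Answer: 582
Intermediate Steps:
g(J) = 5/7 (g(J) = (⅐)*5 = 5/7)
a(Q, G) = -2 + 5*Q/7 (a(Q, G) = 5*Q/7 - 2 = -2 + 5*Q/7)
a(-12, -11)*(o - 1*1) + 138 = (-2 + (5/7)*(-12))*(-41 - 1*1) + 138 = (-2 - 60/7)*(-41 - 1) + 138 = -74/7*(-42) + 138 = 444 + 138 = 582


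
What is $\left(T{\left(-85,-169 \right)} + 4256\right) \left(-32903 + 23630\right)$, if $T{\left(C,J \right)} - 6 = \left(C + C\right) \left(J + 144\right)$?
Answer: $-78931776$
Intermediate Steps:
$T{\left(C,J \right)} = 6 + 2 C \left(144 + J\right)$ ($T{\left(C,J \right)} = 6 + \left(C + C\right) \left(J + 144\right) = 6 + 2 C \left(144 + J\right)$)
$\left(T{\left(-85,-169 \right)} + 4256\right) \left(-32903 + 23630\right) = \left(\left(6 + 288 \left(-85\right) + 2 \left(-85\right) \left(-169\right)\right) + 4256\right) \left(-32903 + 23630\right) = \left(\left(6 - 24480 + 28730\right) + 4256\right) \left(-9273\right) = \left(4256 + 4256\right) \left(-9273\right) = 8512 \left(-9273\right) = -78931776$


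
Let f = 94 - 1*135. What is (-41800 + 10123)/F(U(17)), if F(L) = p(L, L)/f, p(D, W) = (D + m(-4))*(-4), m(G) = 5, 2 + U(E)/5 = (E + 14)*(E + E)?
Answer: -432919/7020 ≈ -61.669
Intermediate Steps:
U(E) = -10 + 10*E*(14 + E) (U(E) = -10 + 5*((E + 14)*(E + E)) = -10 + 5*((14 + E)*(2*E)) = -10 + 5*(2*E*(14 + E)) = -10 + 10*E*(14 + E))
f = -41 (f = 94 - 135 = -41)
p(D, W) = -20 - 4*D (p(D, W) = (D + 5)*(-4) = (5 + D)*(-4) = -20 - 4*D)
F(L) = 20/41 + 4*L/41 (F(L) = (-20 - 4*L)/(-41) = (-20 - 4*L)*(-1/41) = 20/41 + 4*L/41)
(-41800 + 10123)/F(U(17)) = (-41800 + 10123)/(20/41 + 4*(-10 + 10*17**2 + 140*17)/41) = -31677/(20/41 + 4*(-10 + 10*289 + 2380)/41) = -31677/(20/41 + 4*(-10 + 2890 + 2380)/41) = -31677/(20/41 + (4/41)*5260) = -31677/(20/41 + 21040/41) = -31677/21060/41 = -31677*41/21060 = -432919/7020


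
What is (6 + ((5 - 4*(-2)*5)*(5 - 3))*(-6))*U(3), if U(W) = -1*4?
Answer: 2136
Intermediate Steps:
U(W) = -4
(6 + ((5 - 4*(-2)*5)*(5 - 3))*(-6))*U(3) = (6 + ((5 - 4*(-2)*5)*(5 - 3))*(-6))*(-4) = (6 + ((5 + 8*5)*2)*(-6))*(-4) = (6 + ((5 + 40)*2)*(-6))*(-4) = (6 + (45*2)*(-6))*(-4) = (6 + 90*(-6))*(-4) = (6 - 540)*(-4) = -534*(-4) = 2136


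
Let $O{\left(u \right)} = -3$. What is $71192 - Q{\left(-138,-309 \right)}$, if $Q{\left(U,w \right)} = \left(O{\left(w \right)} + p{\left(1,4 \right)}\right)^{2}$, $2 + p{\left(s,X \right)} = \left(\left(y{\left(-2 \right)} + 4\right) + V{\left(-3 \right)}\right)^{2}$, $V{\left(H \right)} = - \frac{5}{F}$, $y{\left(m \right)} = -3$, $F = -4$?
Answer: $\frac{18225151}{256} \approx 71192.0$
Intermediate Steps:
$V{\left(H \right)} = \frac{5}{4}$ ($V{\left(H \right)} = - \frac{5}{-4} = \left(-5\right) \left(- \frac{1}{4}\right) = \frac{5}{4}$)
$p{\left(s,X \right)} = \frac{49}{16}$ ($p{\left(s,X \right)} = -2 + \left(\left(-3 + 4\right) + \frac{5}{4}\right)^{2} = -2 + \left(1 + \frac{5}{4}\right)^{2} = -2 + \left(\frac{9}{4}\right)^{2} = -2 + \frac{81}{16} = \frac{49}{16}$)
$Q{\left(U,w \right)} = \frac{1}{256}$ ($Q{\left(U,w \right)} = \left(-3 + \frac{49}{16}\right)^{2} = \left(\frac{1}{16}\right)^{2} = \frac{1}{256}$)
$71192 - Q{\left(-138,-309 \right)} = 71192 - \frac{1}{256} = \frac{18225151}{256}$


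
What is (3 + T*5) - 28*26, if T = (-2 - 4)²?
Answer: -545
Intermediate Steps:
T = 36 (T = (-6)² = 36)
(3 + T*5) - 28*26 = (3 + 36*5) - 28*26 = (3 + 180) - 728 = 183 - 728 = -545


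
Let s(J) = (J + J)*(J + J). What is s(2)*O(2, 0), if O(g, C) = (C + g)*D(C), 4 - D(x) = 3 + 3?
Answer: -64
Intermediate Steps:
D(x) = -2 (D(x) = 4 - (3 + 3) = 4 - 1*6 = 4 - 6 = -2)
O(g, C) = -2*C - 2*g (O(g, C) = (C + g)*(-2) = -2*C - 2*g)
s(J) = 4*J**2 (s(J) = (2*J)*(2*J) = 4*J**2)
s(2)*O(2, 0) = (4*2**2)*(-2*0 - 2*2) = (4*4)*(0 - 4) = 16*(-4) = -64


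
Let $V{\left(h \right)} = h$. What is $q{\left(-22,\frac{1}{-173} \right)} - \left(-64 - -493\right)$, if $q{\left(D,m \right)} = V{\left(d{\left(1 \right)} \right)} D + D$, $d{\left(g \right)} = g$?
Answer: $-473$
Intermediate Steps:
$q{\left(D,m \right)} = 2 D$ ($q{\left(D,m \right)} = 1 D + D = D + D = 2 D$)
$q{\left(-22,\frac{1}{-173} \right)} - \left(-64 - -493\right) = 2 \left(-22\right) - \left(-64 - -493\right) = -44 - \left(-64 + 493\right) = -44 - 429 = -473$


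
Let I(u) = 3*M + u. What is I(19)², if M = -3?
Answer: 100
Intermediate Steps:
I(u) = -9 + u (I(u) = 3*(-3) + u = -9 + u)
I(19)² = (-9 + 19)² = 10² = 100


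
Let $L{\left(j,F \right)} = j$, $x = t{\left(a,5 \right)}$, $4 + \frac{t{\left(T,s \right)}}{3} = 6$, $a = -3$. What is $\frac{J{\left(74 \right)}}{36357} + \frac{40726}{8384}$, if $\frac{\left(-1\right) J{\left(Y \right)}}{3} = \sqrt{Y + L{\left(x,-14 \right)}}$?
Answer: $\frac{20363}{4192} - \frac{4 \sqrt{5}}{12119} \approx 4.8568$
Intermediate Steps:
$t{\left(T,s \right)} = 6$ ($t{\left(T,s \right)} = -12 + 3 \cdot 6 = -12 + 18 = 6$)
$x = 6$
$J{\left(Y \right)} = - 3 \sqrt{6 + Y}$ ($J{\left(Y \right)} = - 3 \sqrt{Y + 6} = - 3 \sqrt{6 + Y}$)
$\frac{J{\left(74 \right)}}{36357} + \frac{40726}{8384} = \frac{\left(-3\right) \sqrt{6 + 74}}{36357} + \frac{40726}{8384} = - 3 \sqrt{80} \cdot \frac{1}{36357} + 40726 \cdot \frac{1}{8384} = - 3 \cdot 4 \sqrt{5} \cdot \frac{1}{36357} + \frac{20363}{4192} = - 12 \sqrt{5} \cdot \frac{1}{36357} + \frac{20363}{4192} = - \frac{4 \sqrt{5}}{12119} + \frac{20363}{4192} = \frac{20363}{4192} - \frac{4 \sqrt{5}}{12119}$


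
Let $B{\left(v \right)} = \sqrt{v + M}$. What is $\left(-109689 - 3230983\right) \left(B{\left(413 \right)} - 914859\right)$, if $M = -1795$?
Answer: $3056243845248 - 3340672 i \sqrt{1382} \approx 3.0562 \cdot 10^{12} - 1.2419 \cdot 10^{8} i$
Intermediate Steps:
$B{\left(v \right)} = \sqrt{-1795 + v}$ ($B{\left(v \right)} = \sqrt{v - 1795} = \sqrt{-1795 + v}$)
$\left(-109689 - 3230983\right) \left(B{\left(413 \right)} - 914859\right) = \left(-109689 - 3230983\right) \left(\sqrt{-1795 + 413} - 914859\right) = - 3340672 \left(\sqrt{-1382} - 914859\right) = - 3340672 \left(i \sqrt{1382} - 914859\right) = - 3340672 \left(-914859 + i \sqrt{1382}\right) = 3056243845248 - 3340672 i \sqrt{1382}$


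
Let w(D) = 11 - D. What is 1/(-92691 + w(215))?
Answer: -1/92895 ≈ -1.0765e-5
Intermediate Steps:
1/(-92691 + w(215)) = 1/(-92691 + (11 - 1*215)) = 1/(-92691 + (11 - 215)) = 1/(-92691 - 204) = 1/(-92895) = -1/92895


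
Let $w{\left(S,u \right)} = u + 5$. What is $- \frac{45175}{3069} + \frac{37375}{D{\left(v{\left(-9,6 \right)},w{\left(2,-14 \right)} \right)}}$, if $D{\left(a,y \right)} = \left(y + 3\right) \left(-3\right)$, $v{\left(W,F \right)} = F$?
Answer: $\frac{4218175}{2046} \approx 2061.7$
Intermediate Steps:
$w{\left(S,u \right)} = 5 + u$
$D{\left(a,y \right)} = -9 - 3 y$ ($D{\left(a,y \right)} = \left(3 + y\right) \left(-3\right) = -9 - 3 y$)
$- \frac{45175}{3069} + \frac{37375}{D{\left(v{\left(-9,6 \right)},w{\left(2,-14 \right)} \right)}} = - \frac{45175}{3069} + \frac{37375}{-9 - 3 \left(5 - 14\right)} = \left(-45175\right) \frac{1}{3069} + \frac{37375}{-9 - -27} = - \frac{45175}{3069} + \frac{37375}{-9 + 27} = - \frac{45175}{3069} + \frac{37375}{18} = \frac{4218175}{2046}$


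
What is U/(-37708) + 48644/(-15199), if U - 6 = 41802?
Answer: -617426936/143280973 ≈ -4.3092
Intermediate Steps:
U = 41808 (U = 6 + 41802 = 41808)
U/(-37708) + 48644/(-15199) = 41808/(-37708) + 48644/(-15199) = 41808*(-1/37708) + 48644*(-1/15199) = -10452/9427 - 48644/15199 = -617426936/143280973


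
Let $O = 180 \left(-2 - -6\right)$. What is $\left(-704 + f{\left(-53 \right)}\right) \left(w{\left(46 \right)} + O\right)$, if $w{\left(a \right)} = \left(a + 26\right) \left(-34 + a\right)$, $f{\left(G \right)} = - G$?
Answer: $-1031184$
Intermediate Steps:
$w{\left(a \right)} = \left(-34 + a\right) \left(26 + a\right)$ ($w{\left(a \right)} = \left(26 + a\right) \left(-34 + a\right) = \left(-34 + a\right) \left(26 + a\right)$)
$O = 720$ ($O = 180 \left(-2 + 6\right) = 180 \cdot 4 = 720$)
$\left(-704 + f{\left(-53 \right)}\right) \left(w{\left(46 \right)} + O\right) = \left(-704 - -53\right) \left(\left(-884 + 46^{2} - 368\right) + 720\right) = \left(-704 + 53\right) \left(\left(-884 + 2116 - 368\right) + 720\right) = - 651 \left(864 + 720\right) = \left(-651\right) 1584 = -1031184$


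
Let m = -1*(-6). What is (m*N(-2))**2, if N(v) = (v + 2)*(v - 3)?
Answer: 0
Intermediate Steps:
m = 6
N(v) = (-3 + v)*(2 + v) (N(v) = (2 + v)*(-3 + v) = (-3 + v)*(2 + v))
(m*N(-2))**2 = (6*(-6 + (-2)**2 - 1*(-2)))**2 = (6*(-6 + 4 + 2))**2 = (6*0)**2 = 0**2 = 0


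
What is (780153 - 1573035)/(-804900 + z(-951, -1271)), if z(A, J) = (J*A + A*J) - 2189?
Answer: -792882/1610353 ≈ -0.49237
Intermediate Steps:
z(A, J) = -2189 + 2*A*J (z(A, J) = (A*J + A*J) - 2189 = 2*A*J - 2189 = -2189 + 2*A*J)
(780153 - 1573035)/(-804900 + z(-951, -1271)) = (780153 - 1573035)/(-804900 + (-2189 + 2*(-951)*(-1271))) = -792882/(-804900 + (-2189 + 2417442)) = -792882/(-804900 + 2415253) = -792882/1610353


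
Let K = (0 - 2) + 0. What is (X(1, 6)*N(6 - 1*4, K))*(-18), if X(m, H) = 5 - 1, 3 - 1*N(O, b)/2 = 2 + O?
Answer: 144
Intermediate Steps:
K = -2 (K = -2 + 0 = -2)
N(O, b) = 2 - 2*O (N(O, b) = 6 - 2*(2 + O) = 6 + (-4 - 2*O) = 2 - 2*O)
X(m, H) = 4
(X(1, 6)*N(6 - 1*4, K))*(-18) = (4*(2 - 2*(6 - 1*4)))*(-18) = (4*(2 - 2*(6 - 4)))*(-18) = (4*(2 - 2*2))*(-18) = (4*(2 - 4))*(-18) = (4*(-2))*(-18) = -8*(-18) = 144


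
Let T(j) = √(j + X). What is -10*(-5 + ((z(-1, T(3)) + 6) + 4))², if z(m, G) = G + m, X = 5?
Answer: -240 - 160*√2 ≈ -466.27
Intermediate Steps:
T(j) = √(5 + j) (T(j) = √(j + 5) = √(5 + j))
-10*(-5 + ((z(-1, T(3)) + 6) + 4))² = -10*(-5 + (((√(5 + 3) - 1) + 6) + 4))² = -10*(-5 + (((√8 - 1) + 6) + 4))² = -10*(-5 + (((2*√2 - 1) + 6) + 4))² = -10*(-5 + (((-1 + 2*√2) + 6) + 4))² = -10*(-5 + ((5 + 2*√2) + 4))² = -10*(-5 + (9 + 2*√2))² = -10*(4 + 2*√2)²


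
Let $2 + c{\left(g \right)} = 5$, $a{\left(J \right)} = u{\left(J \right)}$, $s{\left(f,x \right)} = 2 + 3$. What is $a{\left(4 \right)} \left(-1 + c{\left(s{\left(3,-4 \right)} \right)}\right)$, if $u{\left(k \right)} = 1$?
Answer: $2$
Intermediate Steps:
$s{\left(f,x \right)} = 5$
$a{\left(J \right)} = 1$
$c{\left(g \right)} = 3$ ($c{\left(g \right)} = -2 + 5 = 3$)
$a{\left(4 \right)} \left(-1 + c{\left(s{\left(3,-4 \right)} \right)}\right) = 1 \left(-1 + 3\right) = 1 \cdot 2 = 2$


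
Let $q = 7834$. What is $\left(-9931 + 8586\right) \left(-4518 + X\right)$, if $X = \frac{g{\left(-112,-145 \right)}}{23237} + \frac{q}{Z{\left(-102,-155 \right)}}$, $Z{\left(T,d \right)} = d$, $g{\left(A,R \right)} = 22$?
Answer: $\frac{4426307300082}{720347} \approx 6.1447 \cdot 10^{6}$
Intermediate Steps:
$X = - \frac{182035248}{3601735}$ ($X = \frac{22}{23237} + \frac{7834}{-155} = 22 \cdot \frac{1}{23237} + 7834 \left(- \frac{1}{155}\right) = \frac{22}{23237} - \frac{7834}{155} = - \frac{182035248}{3601735} \approx -50.541$)
$\left(-9931 + 8586\right) \left(-4518 + X\right) = \left(-9931 + 8586\right) \left(-4518 - \frac{182035248}{3601735}\right) = \left(-1345\right) \left(- \frac{16454673978}{3601735}\right) = \frac{4426307300082}{720347}$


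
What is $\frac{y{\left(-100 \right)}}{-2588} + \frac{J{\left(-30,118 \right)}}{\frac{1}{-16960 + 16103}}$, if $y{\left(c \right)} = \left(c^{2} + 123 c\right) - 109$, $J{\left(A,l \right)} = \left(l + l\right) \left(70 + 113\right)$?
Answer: $- \frac{95787353799}{2588} \approx -3.7012 \cdot 10^{7}$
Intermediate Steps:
$J{\left(A,l \right)} = 366 l$ ($J{\left(A,l \right)} = 2 l 183 = 366 l$)
$y{\left(c \right)} = -109 + c^{2} + 123 c$
$\frac{y{\left(-100 \right)}}{-2588} + \frac{J{\left(-30,118 \right)}}{\frac{1}{-16960 + 16103}} = \frac{-109 + \left(-100\right)^{2} + 123 \left(-100\right)}{-2588} + \frac{366 \cdot 118}{\frac{1}{-16960 + 16103}} = \left(-109 + 10000 - 12300\right) \left(- \frac{1}{2588}\right) + \frac{43188}{\frac{1}{-857}} = \left(-2409\right) \left(- \frac{1}{2588}\right) + \frac{43188}{- \frac{1}{857}} = \frac{2409}{2588} + 43188 \left(-857\right) = \frac{2409}{2588} - 37012116 = - \frac{95787353799}{2588}$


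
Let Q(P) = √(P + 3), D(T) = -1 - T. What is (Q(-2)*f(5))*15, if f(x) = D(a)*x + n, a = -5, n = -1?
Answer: 285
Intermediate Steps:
Q(P) = √(3 + P)
f(x) = -1 + 4*x (f(x) = (-1 - 1*(-5))*x - 1 = (-1 + 5)*x - 1 = 4*x - 1 = -1 + 4*x)
(Q(-2)*f(5))*15 = (√(3 - 2)*(-1 + 4*5))*15 = (√1*(-1 + 20))*15 = (1*19)*15 = 19*15 = 285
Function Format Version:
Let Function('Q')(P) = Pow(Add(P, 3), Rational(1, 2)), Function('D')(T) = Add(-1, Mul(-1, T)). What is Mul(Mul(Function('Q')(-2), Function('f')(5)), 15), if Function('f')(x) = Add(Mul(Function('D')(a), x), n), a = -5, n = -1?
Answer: 285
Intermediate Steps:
Function('Q')(P) = Pow(Add(3, P), Rational(1, 2))
Function('f')(x) = Add(-1, Mul(4, x)) (Function('f')(x) = Add(Mul(Add(-1, Mul(-1, -5)), x), -1) = Add(Mul(Add(-1, 5), x), -1) = Add(Mul(4, x), -1) = Add(-1, Mul(4, x)))
Mul(Mul(Function('Q')(-2), Function('f')(5)), 15) = Mul(Mul(Pow(Add(3, -2), Rational(1, 2)), Add(-1, Mul(4, 5))), 15) = Mul(Mul(Pow(1, Rational(1, 2)), Add(-1, 20)), 15) = Mul(Mul(1, 19), 15) = Mul(19, 15) = 285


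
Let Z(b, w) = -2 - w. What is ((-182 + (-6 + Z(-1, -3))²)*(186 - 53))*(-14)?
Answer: 292334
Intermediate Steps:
((-182 + (-6 + Z(-1, -3))²)*(186 - 53))*(-14) = ((-182 + (-6 + (-2 - 1*(-3)))²)*(186 - 53))*(-14) = ((-182 + (-6 + (-2 + 3))²)*133)*(-14) = ((-182 + (-6 + 1)²)*133)*(-14) = ((-182 + (-5)²)*133)*(-14) = ((-182 + 25)*133)*(-14) = -157*133*(-14) = -20881*(-14) = 292334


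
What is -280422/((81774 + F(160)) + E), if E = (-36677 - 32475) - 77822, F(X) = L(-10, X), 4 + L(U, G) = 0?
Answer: 140211/32602 ≈ 4.3007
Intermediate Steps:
L(U, G) = -4 (L(U, G) = -4 + 0 = -4)
F(X) = -4
E = -146974 (E = -69152 - 77822 = -146974)
-280422/((81774 + F(160)) + E) = -280422/((81774 - 4) - 146974) = -280422/(81770 - 146974) = -280422/(-65204) = -280422*(-1/65204) = 140211/32602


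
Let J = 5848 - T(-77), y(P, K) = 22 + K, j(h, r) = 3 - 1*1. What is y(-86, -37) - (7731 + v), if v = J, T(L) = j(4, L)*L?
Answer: -13748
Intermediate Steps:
j(h, r) = 2 (j(h, r) = 3 - 1 = 2)
T(L) = 2*L
J = 6002 (J = 5848 - 2*(-77) = 5848 - 1*(-154) = 5848 + 154 = 6002)
v = 6002
y(-86, -37) - (7731 + v) = (22 - 37) - (7731 + 6002) = -15 - 1*13733 = -15 - 13733 = -13748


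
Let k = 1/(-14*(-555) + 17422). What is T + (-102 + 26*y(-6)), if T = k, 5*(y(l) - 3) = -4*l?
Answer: 12696773/125960 ≈ 100.80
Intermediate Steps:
y(l) = 3 - 4*l/5 (y(l) = 3 + (-4*l)/5 = 3 - 4*l/5)
k = 1/25192 (k = 1/(7770 + 17422) = 1/25192 ≈ 3.9695e-5)
T = 1/25192 ≈ 3.9695e-5
T + (-102 + 26*y(-6)) = 1/25192 + (-102 + 26*(3 - 4/5*(-6))) = 1/25192 + (-102 + 26*(3 + 24/5)) = 1/25192 + (-102 + 26*(39/5)) = 1/25192 + (-102 + 1014/5) = 1/25192 + 504/5 = 12696773/125960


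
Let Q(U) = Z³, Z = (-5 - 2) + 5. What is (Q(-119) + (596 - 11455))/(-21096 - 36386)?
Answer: 10867/57482 ≈ 0.18905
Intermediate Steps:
Z = -2 (Z = -7 + 5 = -2)
Q(U) = -8 (Q(U) = (-2)³ = -8)
(Q(-119) + (596 - 11455))/(-21096 - 36386) = (-8 + (596 - 11455))/(-21096 - 36386) = (-8 - 10859)/(-57482) = -10867*(-1/57482) = 10867/57482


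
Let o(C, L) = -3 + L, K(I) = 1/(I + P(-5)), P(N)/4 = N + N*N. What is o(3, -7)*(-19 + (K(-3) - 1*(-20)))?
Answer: -780/77 ≈ -10.130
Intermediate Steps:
P(N) = 4*N + 4*N² (P(N) = 4*(N + N*N) = 4*(N + N²) = 4*N + 4*N²)
K(I) = 1/(80 + I) (K(I) = 1/(I + 4*(-5)*(1 - 5)) = 1/(I + 4*(-5)*(-4)) = 1/(I + 80) = 1/(80 + I))
o(3, -7)*(-19 + (K(-3) - 1*(-20))) = (-3 - 7)*(-19 + (1/(80 - 3) - 1*(-20))) = -10*(-19 + (1/77 + 20)) = -10*(-19 + 1541/77) = -10*78/77 = -780/77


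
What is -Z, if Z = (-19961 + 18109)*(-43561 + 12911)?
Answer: -56763800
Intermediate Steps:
Z = 56763800 (Z = -1852*(-30650) = 56763800)
-Z = -1*56763800 = -56763800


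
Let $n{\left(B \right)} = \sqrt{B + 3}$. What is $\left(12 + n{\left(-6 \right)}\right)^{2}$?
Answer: $\left(12 + i \sqrt{3}\right)^{2} \approx 141.0 + 41.569 i$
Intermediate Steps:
$n{\left(B \right)} = \sqrt{3 + B}$
$\left(12 + n{\left(-6 \right)}\right)^{2} = \left(12 + \sqrt{3 - 6}\right)^{2} = \left(12 + \sqrt{-3}\right)^{2} = \left(12 + i \sqrt{3}\right)^{2}$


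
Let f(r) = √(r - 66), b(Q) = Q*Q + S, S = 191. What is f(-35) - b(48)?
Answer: -2495 + I*√101 ≈ -2495.0 + 10.05*I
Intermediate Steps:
b(Q) = 191 + Q² (b(Q) = Q*Q + 191 = Q² + 191 = 191 + Q²)
f(r) = √(-66 + r)
f(-35) - b(48) = √(-66 - 35) - (191 + 48²) = √(-101) - (191 + 2304) = I*√101 - 1*2495 = I*√101 - 2495 = -2495 + I*√101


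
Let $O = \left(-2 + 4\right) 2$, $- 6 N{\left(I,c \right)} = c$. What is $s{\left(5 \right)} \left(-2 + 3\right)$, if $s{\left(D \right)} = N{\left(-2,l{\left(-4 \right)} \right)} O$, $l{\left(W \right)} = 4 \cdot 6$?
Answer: $-16$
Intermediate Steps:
$l{\left(W \right)} = 24$
$N{\left(I,c \right)} = - \frac{c}{6}$
$O = 4$ ($O = 2 \cdot 2 = 4$)
$s{\left(D \right)} = -16$ ($s{\left(D \right)} = \left(- \frac{1}{6}\right) 24 \cdot 4 = \left(-4\right) 4 = -16$)
$s{\left(5 \right)} \left(-2 + 3\right) = - 16 \left(-2 + 3\right) = \left(-16\right) 1 = -16$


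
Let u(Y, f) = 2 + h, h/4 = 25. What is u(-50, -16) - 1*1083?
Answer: -981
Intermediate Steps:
h = 100 (h = 4*25 = 100)
u(Y, f) = 102 (u(Y, f) = 2 + 100 = 102)
u(-50, -16) - 1*1083 = 102 - 1*1083 = 102 - 1083 = -981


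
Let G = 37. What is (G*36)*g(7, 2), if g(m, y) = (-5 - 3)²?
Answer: 85248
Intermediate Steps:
g(m, y) = 64 (g(m, y) = (-8)² = 64)
(G*36)*g(7, 2) = (37*36)*64 = 1332*64 = 85248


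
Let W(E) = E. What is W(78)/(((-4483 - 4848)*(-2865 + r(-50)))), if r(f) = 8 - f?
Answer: 78/26192117 ≈ 2.9780e-6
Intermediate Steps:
W(78)/(((-4483 - 4848)*(-2865 + r(-50)))) = 78/(((-4483 - 4848)*(-2865 + (8 - 1*(-50))))) = 78/((-9331*(-2865 + (8 + 50)))) = 78/((-9331*(-2865 + 58))) = 78/((-9331*(-2807))) = 78/26192117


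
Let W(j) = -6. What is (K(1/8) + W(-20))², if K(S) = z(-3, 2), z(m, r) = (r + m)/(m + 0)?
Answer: 289/9 ≈ 32.111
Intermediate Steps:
z(m, r) = (m + r)/m
K(S) = ⅓ (K(S) = (-3 + 2)/(-3) = -⅓*(-1) = ⅓)
(K(1/8) + W(-20))² = (⅓ - 6)² = (-17/3)² = 289/9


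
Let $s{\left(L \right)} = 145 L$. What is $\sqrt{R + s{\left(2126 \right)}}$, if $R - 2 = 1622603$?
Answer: $5 \sqrt{77235} \approx 1389.6$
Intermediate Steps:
$R = 1622605$ ($R = 2 + 1622603 = 1622605$)
$\sqrt{R + s{\left(2126 \right)}} = \sqrt{1622605 + 145 \cdot 2126} = \sqrt{1622605 + 308270} = \sqrt{1930875} = 5 \sqrt{77235}$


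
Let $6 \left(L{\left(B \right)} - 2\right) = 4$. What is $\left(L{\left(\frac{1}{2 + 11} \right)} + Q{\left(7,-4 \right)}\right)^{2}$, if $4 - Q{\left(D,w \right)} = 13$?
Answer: $\frac{361}{9} \approx 40.111$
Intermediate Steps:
$L{\left(B \right)} = \frac{8}{3}$ ($L{\left(B \right)} = 2 + \frac{1}{6} \cdot 4 = 2 + \frac{2}{3} = \frac{8}{3}$)
$Q{\left(D,w \right)} = -9$ ($Q{\left(D,w \right)} = 4 - 13 = -9$)
$\left(L{\left(\frac{1}{2 + 11} \right)} + Q{\left(7,-4 \right)}\right)^{2} = \left(\frac{8}{3} - 9\right)^{2} = \left(- \frac{19}{3}\right)^{2} = \frac{361}{9}$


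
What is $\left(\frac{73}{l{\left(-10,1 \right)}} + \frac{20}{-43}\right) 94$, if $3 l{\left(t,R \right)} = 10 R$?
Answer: $\frac{433199}{215} \approx 2014.9$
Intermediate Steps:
$l{\left(t,R \right)} = \frac{10 R}{3}$
$\left(\frac{73}{l{\left(-10,1 \right)}} + \frac{20}{-43}\right) 94 = \left(\frac{73}{\frac{10}{3} \cdot 1} + \frac{20}{-43}\right) 94 = \left(\frac{73}{\frac{10}{3}} + 20 \left(- \frac{1}{43}\right)\right) 94 = \left(73 \cdot \frac{3}{10} - \frac{20}{43}\right) 94 = \left(\frac{219}{10} - \frac{20}{43}\right) 94 = \frac{9217}{430} \cdot 94 = \frac{433199}{215}$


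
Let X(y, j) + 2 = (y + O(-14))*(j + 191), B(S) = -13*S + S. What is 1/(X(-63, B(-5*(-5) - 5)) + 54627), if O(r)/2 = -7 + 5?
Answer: 1/57908 ≈ 1.7269e-5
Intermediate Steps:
B(S) = -12*S
O(r) = -4 (O(r) = 2*(-7 + 5) = 2*(-2) = -4)
X(y, j) = -2 + (-4 + y)*(191 + j) (X(y, j) = -2 + (y - 4)*(j + 191) = -2 + (-4 + y)*(191 + j))
1/(X(-63, B(-5*(-5) - 5)) + 54627) = 1/((-766 - (-48)*(-5*(-5) - 5) + 191*(-63) - 12*(-5*(-5) - 5)*(-63)) + 54627) = 1/((-766 - (-48)*(25 - 5) - 12033 - 12*(25 - 5)*(-63)) + 54627) = 1/((-766 - (-48)*20 - 12033 - 12*20*(-63)) + 54627) = 1/((-766 - 4*(-240) - 12033 - 240*(-63)) + 54627) = 1/((-766 + 960 - 12033 + 15120) + 54627) = 1/(3281 + 54627) = 1/57908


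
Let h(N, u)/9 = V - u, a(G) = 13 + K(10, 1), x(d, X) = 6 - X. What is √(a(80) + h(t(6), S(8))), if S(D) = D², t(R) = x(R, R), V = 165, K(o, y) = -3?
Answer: √919 ≈ 30.315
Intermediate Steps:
a(G) = 10 (a(G) = 13 - 3 = 10)
t(R) = 6 - R
h(N, u) = 1485 - 9*u (h(N, u) = 9*(165 - u) = 1485 - 9*u)
√(a(80) + h(t(6), S(8))) = √(10 + (1485 - 9*8²)) = √(10 + (1485 - 9*64)) = √(10 + (1485 - 576)) = √(10 + 909) = √919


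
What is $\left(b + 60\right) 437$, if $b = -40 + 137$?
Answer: $68609$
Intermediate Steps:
$b = 97$
$\left(b + 60\right) 437 = \left(97 + 60\right) 437 = 157 \cdot 437 = 68609$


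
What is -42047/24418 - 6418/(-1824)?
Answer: 20005249/11134608 ≈ 1.7967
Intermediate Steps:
-42047/24418 - 6418/(-1824) = -42047*1/24418 - 6418*(-1/1824) = -42047/24418 + 3209/912 = 20005249/11134608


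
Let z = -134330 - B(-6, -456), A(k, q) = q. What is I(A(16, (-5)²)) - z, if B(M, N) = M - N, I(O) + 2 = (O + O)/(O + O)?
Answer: 134779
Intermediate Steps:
I(O) = -1 (I(O) = -2 + (O + O)/(O + O) = -2 + (2*O)/((2*O)) = -2 + (2*O)*(1/(2*O)) = -2 + 1 = -1)
z = -134780 (z = -134330 - (-6 - 1*(-456)) = -134330 - (-6 + 456) = -134330 - 1*450 = -134330 - 450 = -134780)
I(A(16, (-5)²)) - z = -1 - 1*(-134780) = -1 + 134780 = 134779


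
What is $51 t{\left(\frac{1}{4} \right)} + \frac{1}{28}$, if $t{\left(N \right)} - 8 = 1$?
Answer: $\frac{12853}{28} \approx 459.04$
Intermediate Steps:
$t{\left(N \right)} = 9$ ($t{\left(N \right)} = 8 + 1 = 9$)
$51 t{\left(\frac{1}{4} \right)} + \frac{1}{28} = 51 \cdot 9 + \frac{1}{28} = 459 + \frac{1}{28} = \frac{12853}{28}$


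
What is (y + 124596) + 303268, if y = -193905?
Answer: 233959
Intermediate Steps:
(y + 124596) + 303268 = (-193905 + 124596) + 303268 = -69309 + 303268 = 233959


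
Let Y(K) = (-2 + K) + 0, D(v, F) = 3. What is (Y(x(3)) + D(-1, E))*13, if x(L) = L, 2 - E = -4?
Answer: 52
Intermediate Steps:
E = 6 (E = 2 - 1*(-4) = 2 + 4 = 6)
Y(K) = -2 + K
(Y(x(3)) + D(-1, E))*13 = ((-2 + 3) + 3)*13 = (1 + 3)*13 = 4*13 = 52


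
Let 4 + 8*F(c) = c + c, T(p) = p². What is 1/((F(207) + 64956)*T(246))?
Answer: 1/3933978741 ≈ 2.5420e-10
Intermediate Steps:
F(c) = -½ + c/4 (F(c) = -½ + (c + c)/8 = -½ + (2*c)/8 = -½ + c/4)
1/((F(207) + 64956)*T(246)) = 1/(((-½ + (¼)*207) + 64956)*(246²)) = 1/(((-½ + 207/4) + 64956)*60516) = (1/60516)/(205/4 + 64956) = (1/60516)/(260029/4) = (4/260029)*(1/60516) = 1/3933978741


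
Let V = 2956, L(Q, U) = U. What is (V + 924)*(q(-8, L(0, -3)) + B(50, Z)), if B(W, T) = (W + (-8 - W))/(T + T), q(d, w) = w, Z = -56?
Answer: -79540/7 ≈ -11363.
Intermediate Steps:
B(W, T) = -4/T (B(W, T) = -8*1/(2*T) = -4/T)
(V + 924)*(q(-8, L(0, -3)) + B(50, Z)) = (2956 + 924)*(-3 - 4/(-56)) = 3880*(-3 - 4*(-1/56)) = 3880*(-3 + 1/14) = 3880*(-41/14) = -79540/7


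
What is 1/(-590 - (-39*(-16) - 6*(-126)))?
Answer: -1/1970 ≈ -0.00050761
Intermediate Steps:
1/(-590 - (-39*(-16) - 6*(-126))) = 1/(-590 - (624 - 1*(-756))) = 1/(-590 - (624 + 756)) = 1/(-590 - 1*1380) = 1/(-590 - 1380) = 1/(-1970) = -1/1970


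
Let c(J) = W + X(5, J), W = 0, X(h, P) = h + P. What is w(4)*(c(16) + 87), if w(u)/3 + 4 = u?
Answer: 0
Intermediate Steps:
X(h, P) = P + h
w(u) = -12 + 3*u
c(J) = 5 + J (c(J) = 0 + (J + 5) = 0 + (5 + J) = 5 + J)
w(4)*(c(16) + 87) = (-12 + 3*4)*((5 + 16) + 87) = (-12 + 12)*(21 + 87) = 0*108 = 0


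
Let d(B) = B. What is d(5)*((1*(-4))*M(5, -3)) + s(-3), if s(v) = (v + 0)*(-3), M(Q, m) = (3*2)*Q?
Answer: -591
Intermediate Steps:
M(Q, m) = 6*Q
s(v) = -3*v (s(v) = v*(-3) = -3*v)
d(5)*((1*(-4))*M(5, -3)) + s(-3) = 5*((1*(-4))*(6*5)) - 3*(-3) = 5*(-4*30) + 9 = 5*(-120) + 9 = -600 + 9 = -591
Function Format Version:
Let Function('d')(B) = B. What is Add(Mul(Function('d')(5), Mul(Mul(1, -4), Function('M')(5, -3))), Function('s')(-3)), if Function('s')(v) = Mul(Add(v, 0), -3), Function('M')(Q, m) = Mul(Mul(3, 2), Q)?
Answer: -591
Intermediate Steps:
Function('M')(Q, m) = Mul(6, Q)
Function('s')(v) = Mul(-3, v) (Function('s')(v) = Mul(v, -3) = Mul(-3, v))
Add(Mul(Function('d')(5), Mul(Mul(1, -4), Function('M')(5, -3))), Function('s')(-3)) = Add(Mul(5, Mul(Mul(1, -4), Mul(6, 5))), Mul(-3, -3)) = Add(Mul(5, Mul(-4, 30)), 9) = Add(Mul(5, -120), 9) = Add(-600, 9) = -591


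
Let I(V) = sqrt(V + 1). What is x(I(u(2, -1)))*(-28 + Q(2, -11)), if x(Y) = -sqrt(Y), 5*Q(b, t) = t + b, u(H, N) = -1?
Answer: 0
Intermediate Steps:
Q(b, t) = b/5 + t/5 (Q(b, t) = (t + b)/5 = (b + t)/5 = b/5 + t/5)
I(V) = sqrt(1 + V)
x(I(u(2, -1)))*(-28 + Q(2, -11)) = (-sqrt(sqrt(1 - 1)))*(-28 + ((1/5)*2 + (1/5)*(-11))) = (-sqrt(sqrt(0)))*(-28 + (2/5 - 11/5)) = (-sqrt(0))*(-28 - 9/5) = -1*0*(-149/5) = 0*(-149/5) = 0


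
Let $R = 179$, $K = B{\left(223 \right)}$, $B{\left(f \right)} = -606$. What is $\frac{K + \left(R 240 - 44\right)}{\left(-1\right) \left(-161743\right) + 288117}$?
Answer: $\frac{4231}{44986} \approx 0.094051$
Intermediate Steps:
$K = -606$
$\frac{K + \left(R 240 - 44\right)}{\left(-1\right) \left(-161743\right) + 288117} = \frac{-606 + \left(179 \cdot 240 - 44\right)}{\left(-1\right) \left(-161743\right) + 288117} = \frac{-606 + \left(42960 - 44\right)}{161743 + 288117} = \frac{-606 + 42916}{449860} = 42310 \cdot \frac{1}{449860} = \frac{4231}{44986}$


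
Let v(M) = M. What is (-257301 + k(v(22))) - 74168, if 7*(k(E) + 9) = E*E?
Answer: -2319862/7 ≈ -3.3141e+5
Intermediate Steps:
k(E) = -9 + E²/7 (k(E) = -9 + (E*E)/7 = -9 + E²/7)
(-257301 + k(v(22))) - 74168 = (-257301 + (-9 + (⅐)*22²)) - 74168 = (-257301 + (-9 + (⅐)*484)) - 74168 = (-257301 + (-9 + 484/7)) - 74168 = (-257301 + 421/7) - 74168 = -1800686/7 - 74168 = -2319862/7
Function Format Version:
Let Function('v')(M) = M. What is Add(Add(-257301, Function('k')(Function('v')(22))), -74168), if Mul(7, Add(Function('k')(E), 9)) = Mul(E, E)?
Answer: Rational(-2319862, 7) ≈ -3.3141e+5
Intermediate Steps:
Function('k')(E) = Add(-9, Mul(Rational(1, 7), Pow(E, 2))) (Function('k')(E) = Add(-9, Mul(Rational(1, 7), Mul(E, E))) = Add(-9, Mul(Rational(1, 7), Pow(E, 2))))
Add(Add(-257301, Function('k')(Function('v')(22))), -74168) = Add(Add(-257301, Add(-9, Mul(Rational(1, 7), Pow(22, 2)))), -74168) = Add(Add(-257301, Add(-9, Mul(Rational(1, 7), 484))), -74168) = Add(Add(-257301, Add(-9, Rational(484, 7))), -74168) = Add(Add(-257301, Rational(421, 7)), -74168) = Add(Rational(-1800686, 7), -74168) = Rational(-2319862, 7)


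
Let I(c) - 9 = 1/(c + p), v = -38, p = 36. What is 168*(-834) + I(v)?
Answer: -280207/2 ≈ -1.4010e+5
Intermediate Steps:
I(c) = 9 + 1/(36 + c) (I(c) = 9 + 1/(c + 36) = 9 + 1/(36 + c))
168*(-834) + I(v) = 168*(-834) + (325 + 9*(-38))/(36 - 38) = -140112 + (325 - 342)/(-2) = -140112 - ½*(-17) = -140112 + 17/2 = -280207/2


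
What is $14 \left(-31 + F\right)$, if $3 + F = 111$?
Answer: $1078$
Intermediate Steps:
$F = 108$ ($F = -3 + 111 = 108$)
$14 \left(-31 + F\right) = 14 \left(-31 + 108\right) = 14 \cdot 77 = 1078$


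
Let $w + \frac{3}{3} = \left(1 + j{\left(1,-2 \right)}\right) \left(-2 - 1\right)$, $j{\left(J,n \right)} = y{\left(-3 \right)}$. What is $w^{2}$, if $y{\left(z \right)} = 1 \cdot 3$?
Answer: $169$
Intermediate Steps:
$y{\left(z \right)} = 3$
$j{\left(J,n \right)} = 3$
$w = -13$ ($w = -1 + \left(1 + 3\right) \left(-2 - 1\right) = -1 + 4 \left(-3\right) = -1 - 12 = -13$)
$w^{2} = \left(-13\right)^{2} = 169$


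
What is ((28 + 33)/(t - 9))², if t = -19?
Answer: 3721/784 ≈ 4.7462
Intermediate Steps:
((28 + 33)/(t - 9))² = ((28 + 33)/(-19 - 9))² = (61/(-28))² = (61*(-1/28))² = (-61/28)² = 3721/784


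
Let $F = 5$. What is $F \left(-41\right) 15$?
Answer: $-3075$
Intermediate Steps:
$F \left(-41\right) 15 = 5 \left(-41\right) 15 = \left(-205\right) 15 = -3075$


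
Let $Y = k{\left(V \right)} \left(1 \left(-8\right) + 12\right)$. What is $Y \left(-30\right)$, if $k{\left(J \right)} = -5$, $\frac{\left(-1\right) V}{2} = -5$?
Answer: $600$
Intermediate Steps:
$V = 10$ ($V = \left(-2\right) \left(-5\right) = 10$)
$Y = -20$ ($Y = - 5 \left(1 \left(-8\right) + 12\right) = - 5 \left(-8 + 12\right) = \left(-5\right) 4 = -20$)
$Y \left(-30\right) = \left(-20\right) \left(-30\right) = 600$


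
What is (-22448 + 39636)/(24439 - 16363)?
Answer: 4297/2019 ≈ 2.1283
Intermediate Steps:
(-22448 + 39636)/(24439 - 16363) = 17188/8076 = 17188*(1/8076) = 4297/2019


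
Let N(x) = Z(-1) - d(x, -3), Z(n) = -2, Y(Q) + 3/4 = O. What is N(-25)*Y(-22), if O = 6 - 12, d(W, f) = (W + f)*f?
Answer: 1161/2 ≈ 580.50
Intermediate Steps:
d(W, f) = f*(W + f)
O = -6
Y(Q) = -27/4 (Y(Q) = -3/4 - 6 = -27/4)
N(x) = -11 + 3*x (N(x) = -2 - (-3)*(x - 3) = -2 - (-3)*(-3 + x) = -2 - (9 - 3*x) = -2 + (-9 + 3*x) = -11 + 3*x)
N(-25)*Y(-22) = (-11 + 3*(-25))*(-27/4) = (-11 - 75)*(-27/4) = -86*(-27/4) = 1161/2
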